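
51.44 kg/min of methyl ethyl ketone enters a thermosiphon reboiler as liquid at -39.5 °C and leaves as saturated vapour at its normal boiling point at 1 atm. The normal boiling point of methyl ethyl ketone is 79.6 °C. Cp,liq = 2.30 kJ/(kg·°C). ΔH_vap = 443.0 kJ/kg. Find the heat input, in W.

liquid -39.5→79.6 °C: 273.93 kJ/kg
vaporisation at 79.6 °C: 443 kJ/kg
Δh = 273.93 + 443 = 716.93 kJ/kg
Q = ṁ·Δh = 51.44 kg/min × 716.93 kJ/kg = 36879 kJ/min
|Q| = 614.65 kW = 614650 W

Q = 615000 W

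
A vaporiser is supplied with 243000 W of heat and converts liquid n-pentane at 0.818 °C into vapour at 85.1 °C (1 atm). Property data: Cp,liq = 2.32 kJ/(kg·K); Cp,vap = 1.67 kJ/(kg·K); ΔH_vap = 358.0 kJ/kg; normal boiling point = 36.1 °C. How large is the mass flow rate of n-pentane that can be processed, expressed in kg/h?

ṁ = 1680 kg/h

Δh = 2.32×(36.1−0.818) + 358.0 + 1.67×(85.1−36.1) = 521.68 kJ/kg
Q = 243000 W = 243 kJ/s = 874800 kJ/h
ṁ = Q/Δh = 874800 / 521.68 = 1676.9 kg/h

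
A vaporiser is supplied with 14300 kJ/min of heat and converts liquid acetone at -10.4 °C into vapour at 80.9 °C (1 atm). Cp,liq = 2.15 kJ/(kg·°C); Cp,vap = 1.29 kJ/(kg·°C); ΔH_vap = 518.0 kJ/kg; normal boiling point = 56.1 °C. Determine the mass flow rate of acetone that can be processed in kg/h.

Δh = 2.15×(56.1−-10.4) + 518.0 + 1.29×(80.9−56.1) = 692.97 kJ/kg
Q = 14300 kJ/min = 238.33 kJ/s = 858000 kJ/h
ṁ = Q/Δh = 858000 / 692.97 = 1238.2 kg/h

ṁ = 1240 kg/h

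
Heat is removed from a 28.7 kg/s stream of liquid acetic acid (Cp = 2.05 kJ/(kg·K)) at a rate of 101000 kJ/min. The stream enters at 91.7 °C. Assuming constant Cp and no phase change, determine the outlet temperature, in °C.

T_out = 63.1 °C

Q = 101000 kJ/min = 1683.3 kJ/s
ΔT = Q/(ṁ·Cp) = 1683.3/(28.7×2.05) = 28.611 K
T_out = 91.7 − 28.611 = 63.089 °C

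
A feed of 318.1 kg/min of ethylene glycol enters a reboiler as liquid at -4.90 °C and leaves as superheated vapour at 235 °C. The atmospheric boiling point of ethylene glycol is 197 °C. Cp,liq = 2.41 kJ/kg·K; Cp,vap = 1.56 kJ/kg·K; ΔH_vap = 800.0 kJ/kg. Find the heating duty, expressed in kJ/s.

liquid -4.90→197 °C: 486.58 kJ/kg
vaporisation at 197 °C: 800 kJ/kg
vapour 197→235 °C: 59.28 kJ/kg
Δh = 486.58 + 800 + 59.28 = 1345.9 kJ/kg
Q = ṁ·Δh = 318.1 kg/min × 1345.9 kJ/kg = 428120 kJ/min
|Q| = 7135.3 kW

Q = 7140 kJ/s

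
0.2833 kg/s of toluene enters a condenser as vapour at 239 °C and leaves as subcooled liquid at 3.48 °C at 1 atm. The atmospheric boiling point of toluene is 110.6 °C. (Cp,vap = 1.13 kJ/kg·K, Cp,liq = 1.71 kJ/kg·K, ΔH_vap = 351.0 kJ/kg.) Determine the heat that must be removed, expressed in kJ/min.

vapour 239→110.6 °C: -145.09 kJ/kg
condensation at 110.6 °C: -351 kJ/kg
liquid 110.6→3.48 °C: -183.18 kJ/kg
Δh = -145.09 + -351 + -183.18 = -679.27 kJ/kg
Q = ṁ·Δh = 0.2833 kg/s × -679.27 kJ/kg = -192.44 kJ/s
|Q| = 192.44 kW = 11546 kJ/min

Q_c = 11500 kJ/min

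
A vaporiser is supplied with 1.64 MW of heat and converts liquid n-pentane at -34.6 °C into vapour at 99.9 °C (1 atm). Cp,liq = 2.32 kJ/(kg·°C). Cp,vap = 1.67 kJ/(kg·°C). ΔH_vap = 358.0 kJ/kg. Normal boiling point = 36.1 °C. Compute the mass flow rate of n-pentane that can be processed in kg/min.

ṁ = 157 kg/min

Δh = 2.32×(36.1−-34.6) + 358.0 + 1.67×(99.9−36.1) = 628.57 kJ/kg
Q = 1.64 MW = 1640 kJ/s = 98400 kJ/min
ṁ = Q/Δh = 98400 / 628.57 = 156.55 kg/min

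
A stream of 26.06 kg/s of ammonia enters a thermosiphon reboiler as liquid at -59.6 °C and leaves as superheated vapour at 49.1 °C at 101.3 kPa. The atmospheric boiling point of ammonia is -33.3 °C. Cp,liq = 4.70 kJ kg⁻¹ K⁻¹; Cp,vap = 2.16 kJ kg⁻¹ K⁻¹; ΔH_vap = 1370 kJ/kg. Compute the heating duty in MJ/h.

liquid -59.6→-33.3 °C: 123.61 kJ/kg
vaporisation at -33.3 °C: 1370 kJ/kg
vapour -33.3→49.1 °C: 177.98 kJ/kg
Δh = 123.61 + 1370 + 177.98 = 1671.6 kJ/kg
Q = ṁ·Δh = 26.06 kg/s × 1671.6 kJ/kg = 43562 kJ/s
|Q| = 43562 kW = 156820 MJ/h

Q = 157000 MJ/h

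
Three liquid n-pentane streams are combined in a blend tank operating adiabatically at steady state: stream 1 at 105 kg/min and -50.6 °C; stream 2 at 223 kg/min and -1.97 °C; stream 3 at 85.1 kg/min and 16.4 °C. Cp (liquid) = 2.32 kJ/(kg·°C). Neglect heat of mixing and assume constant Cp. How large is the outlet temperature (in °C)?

Adiabatic, steady state ⇒ Σ ṁᵢCp,ᵢ(T_out − Tᵢ) = 0
T_out = Σ ṁᵢCp,ᵢTᵢ / Σ ṁᵢCp,ᵢ
      = -10107 / 958.39 = -10.546 °C

T_out = -10.5 °C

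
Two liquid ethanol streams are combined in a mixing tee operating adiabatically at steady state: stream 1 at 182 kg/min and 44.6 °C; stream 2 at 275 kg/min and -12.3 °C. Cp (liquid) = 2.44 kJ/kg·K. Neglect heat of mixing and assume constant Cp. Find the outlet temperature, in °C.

Energy balance with Q = 0: Σ ṁᵢCp,ᵢ(T_out − Tᵢ) = 0
T_out = Σ ṁᵢCp,ᵢTᵢ / Σ ṁᵢCp,ᵢ
      = 11553 / 1115.1 = 10.36 °C

T_out = 10.4 °C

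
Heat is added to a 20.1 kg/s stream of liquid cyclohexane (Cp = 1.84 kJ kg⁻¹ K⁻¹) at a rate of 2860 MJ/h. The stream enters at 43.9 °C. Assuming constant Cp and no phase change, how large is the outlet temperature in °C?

Q = 2860 MJ/h = 794.44 kJ/s
ΔT = Q/(ṁ·Cp) = 794.44/(20.1×1.84) = 21.481 K
T_out = 43.9 + 21.481 = 65.381 °C

T_out = 65.4 °C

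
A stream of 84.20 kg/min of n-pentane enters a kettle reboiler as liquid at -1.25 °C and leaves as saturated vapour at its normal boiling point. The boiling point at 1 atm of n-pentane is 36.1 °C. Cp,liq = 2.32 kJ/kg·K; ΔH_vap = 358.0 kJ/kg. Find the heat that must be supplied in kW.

liquid -1.25→36.1 °C: 86.652 kJ/kg
vaporisation at 36.1 °C: 358 kJ/kg
Δh = 86.652 + 358 = 444.65 kJ/kg
Q = ṁ·Δh = 84.20 kg/min × 444.65 kJ/kg = 37440 kJ/min
|Q| = 623.99 kW

Q = 624 kW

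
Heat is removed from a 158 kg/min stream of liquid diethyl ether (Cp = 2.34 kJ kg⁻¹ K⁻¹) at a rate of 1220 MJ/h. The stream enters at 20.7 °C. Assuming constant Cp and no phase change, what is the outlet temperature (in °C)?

T_out = -34.3 °C

Q = 1220 MJ/h = 20333 kJ/min
ΔT = Q/(ṁ·Cp) = 20333/(158×2.34) = 54.997 K
T_out = 20.7 − 54.997 = -34.297 °C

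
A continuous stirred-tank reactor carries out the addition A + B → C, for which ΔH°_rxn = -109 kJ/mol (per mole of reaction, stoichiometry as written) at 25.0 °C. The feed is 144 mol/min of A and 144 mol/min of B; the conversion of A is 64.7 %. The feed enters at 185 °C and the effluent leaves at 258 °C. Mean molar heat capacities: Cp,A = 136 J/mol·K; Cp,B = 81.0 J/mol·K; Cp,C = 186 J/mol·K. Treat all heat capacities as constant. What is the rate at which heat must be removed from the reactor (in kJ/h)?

Q_out = 513000 kJ/h

Extent of reaction ξ = 0.647 × 144 = 93.168 mol/min
Reaction term: ξ·ΔH°_rxn = 93.168 × -109 = -10155 kJ/min
Sensible, feed 185→25 °C: -4999.7 kJ/min
Outlet flows (mol/min): A 50.832, B 50.832, C 93.168
Sensible, products 25→258 °C: 6607.8 kJ/min
Q = ΔH = -8547.2 kJ/min = -142.45 kW
Heat removed = 512830 kJ/h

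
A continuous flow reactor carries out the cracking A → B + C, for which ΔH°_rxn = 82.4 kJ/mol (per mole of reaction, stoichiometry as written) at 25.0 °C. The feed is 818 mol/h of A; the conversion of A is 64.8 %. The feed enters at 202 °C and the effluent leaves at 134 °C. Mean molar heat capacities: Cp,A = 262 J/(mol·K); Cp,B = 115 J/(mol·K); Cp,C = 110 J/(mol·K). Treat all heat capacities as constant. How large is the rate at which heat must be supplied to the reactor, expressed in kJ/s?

Extent of reaction ξ = 0.648 × 818 = 530.06 mol/h
Reaction term: ξ·ΔH°_rxn = 530.06 × 82.4 = 43677 kJ/h
Sensible, feed 202→25 °C: -37934 kJ/h
Outlet flows (mol/h): A 287.94, B 530.06, C 530.06
Sensible, products 25→134 °C: 21223 kJ/h
Q = ΔH = 26966 kJ/h = 7.4906 kW
Heat supplied = 7.4906 kJ/s

Q_in = 7.49 kJ/s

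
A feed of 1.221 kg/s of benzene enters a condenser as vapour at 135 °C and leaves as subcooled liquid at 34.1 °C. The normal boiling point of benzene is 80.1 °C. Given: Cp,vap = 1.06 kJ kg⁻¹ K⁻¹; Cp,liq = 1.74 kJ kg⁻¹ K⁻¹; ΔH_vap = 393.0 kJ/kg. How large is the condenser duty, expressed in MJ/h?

vapour 135→80.1 °C: -58.194 kJ/kg
condensation at 80.1 °C: -393 kJ/kg
liquid 80.1→34.1 °C: -80.04 kJ/kg
Δh = -58.194 + -393 + -80.04 = -531.23 kJ/kg
Q = ṁ·Δh = 1.221 kg/s × -531.23 kJ/kg = -648.64 kJ/s
|Q| = 648.64 kW = 2335.1 MJ/h

Q_c = 2340 MJ/h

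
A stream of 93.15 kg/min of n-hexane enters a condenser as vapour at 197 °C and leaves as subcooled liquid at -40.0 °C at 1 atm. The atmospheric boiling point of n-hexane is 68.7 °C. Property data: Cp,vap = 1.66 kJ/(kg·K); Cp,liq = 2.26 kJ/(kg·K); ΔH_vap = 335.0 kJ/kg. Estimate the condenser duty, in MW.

Q_c = 1.23 MW

vapour 197→68.7 °C: -212.98 kJ/kg
condensation at 68.7 °C: -335 kJ/kg
liquid 68.7→-40.0 °C: -245.66 kJ/kg
Δh = -212.98 + -335 + -245.66 = -793.64 kJ/kg
Q = ṁ·Δh = 93.15 kg/min × -793.64 kJ/kg = -73928 kJ/min
|Q| = 1232.1 kW = 1.2321 MW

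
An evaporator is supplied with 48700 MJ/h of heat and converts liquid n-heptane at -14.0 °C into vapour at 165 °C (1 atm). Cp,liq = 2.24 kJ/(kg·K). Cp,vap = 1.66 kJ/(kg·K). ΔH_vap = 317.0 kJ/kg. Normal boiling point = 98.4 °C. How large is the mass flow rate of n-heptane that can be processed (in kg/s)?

ṁ = 19.9 kg/s

Δh = 2.24×(98.4−-14.0) + 317.0 + 1.66×(165−98.4) = 679.33 kJ/kg
Q = 48700 MJ/h = 13528 kJ/s = 13528 kJ/s
ṁ = Q/Δh = 13528 / 679.33 = 19.913 kg/s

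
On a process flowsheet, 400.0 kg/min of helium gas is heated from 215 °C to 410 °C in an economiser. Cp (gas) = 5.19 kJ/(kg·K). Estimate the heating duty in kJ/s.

Q = ṁ·Cp·ΔT = 400.0 × 5.19 × (410 − 215) = 404820 kJ/min
Converting: 404820 / 60 s = 6747 kW

Q = 6750 kJ/s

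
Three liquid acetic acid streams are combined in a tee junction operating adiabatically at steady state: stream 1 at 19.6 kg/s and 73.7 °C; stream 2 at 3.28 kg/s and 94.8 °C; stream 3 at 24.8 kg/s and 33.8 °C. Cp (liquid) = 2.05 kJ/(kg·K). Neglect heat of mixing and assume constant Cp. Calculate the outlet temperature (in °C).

T_out = 54.4 °C

Energy balance with Q = 0: Σ ṁᵢCp,ᵢ(T_out − Tᵢ) = 0
Σ ṁᵢCp,ᵢTᵢ = 19.6×2.05×73.7 + 3.28×2.05×94.8 + 24.8×2.05×33.8 = 5317.1
Σ ṁᵢCp,ᵢ = 19.6×2.05 + 3.28×2.05 + 24.8×2.05 = 97.744
T_out = 5317.1 / 97.744 = 54.398 °C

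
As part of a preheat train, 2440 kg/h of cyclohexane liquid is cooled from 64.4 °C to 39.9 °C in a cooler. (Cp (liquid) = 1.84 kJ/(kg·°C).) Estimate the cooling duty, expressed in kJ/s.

Q_c = 30.6 kJ/s

Q = ṁ·Cp·ΔT = 2440 × 1.84 × (39.9 − 64.4) = -110000 kJ/h
Converting: 110000 / 3600 s = 30.554 kW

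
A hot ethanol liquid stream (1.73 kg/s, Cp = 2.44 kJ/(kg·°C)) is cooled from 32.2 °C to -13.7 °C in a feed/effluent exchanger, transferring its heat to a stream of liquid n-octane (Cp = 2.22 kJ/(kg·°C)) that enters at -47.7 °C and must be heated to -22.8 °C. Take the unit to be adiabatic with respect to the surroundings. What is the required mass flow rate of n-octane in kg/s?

Heat released by hot stream: Q = 1.73 × 2.44 × (32.2 − -13.7) = 193.75 kJ/s
Energy balance on cold side (adiabatic exchanger): Q = ṁ_c·Cp_c·(T_c,out − T_c,in)
ṁ_c = 193.75 / [2.22 × (-22.8 − -47.7)] = 3.5051 kg/s

ṁ_c = 3.51 kg/s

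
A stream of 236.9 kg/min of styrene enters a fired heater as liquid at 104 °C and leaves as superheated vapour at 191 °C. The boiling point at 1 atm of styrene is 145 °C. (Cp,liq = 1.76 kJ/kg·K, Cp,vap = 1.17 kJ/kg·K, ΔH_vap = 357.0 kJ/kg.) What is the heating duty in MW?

Q = 1.91 MW

liquid 104→145 °C: 72.16 kJ/kg
vaporisation at 145 °C: 357 kJ/kg
vapour 145→191 °C: 53.82 kJ/kg
Δh = 72.16 + 357 + 53.82 = 482.98 kJ/kg
Q = ṁ·Δh = 236.9 kg/min × 482.98 kJ/kg = 114420 kJ/min
|Q| = 1907 kW = 1.907 MW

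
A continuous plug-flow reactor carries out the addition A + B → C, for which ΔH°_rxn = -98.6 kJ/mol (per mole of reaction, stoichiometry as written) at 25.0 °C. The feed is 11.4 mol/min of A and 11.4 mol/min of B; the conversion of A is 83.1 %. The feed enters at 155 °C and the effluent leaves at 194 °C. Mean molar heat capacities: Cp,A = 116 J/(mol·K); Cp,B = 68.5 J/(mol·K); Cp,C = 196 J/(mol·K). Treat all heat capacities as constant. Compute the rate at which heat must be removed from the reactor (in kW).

Q_out = 13.9 kW

Extent of reaction ξ = 0.831 × 11.4 = 9.4734 mol/min
Reaction term: ξ·ΔH°_rxn = 9.4734 × -98.6 = -934.08 kJ/min
Sensible, feed 155→25 °C: -273.43 kJ/min
Outlet flows (mol/min): A 1.9266, B 1.9266, C 9.4734
Sensible, products 25→194 °C: 373.87 kJ/min
Q = ΔH = -833.64 kJ/min = -13.894 kW
Heat removed = 13.894 kW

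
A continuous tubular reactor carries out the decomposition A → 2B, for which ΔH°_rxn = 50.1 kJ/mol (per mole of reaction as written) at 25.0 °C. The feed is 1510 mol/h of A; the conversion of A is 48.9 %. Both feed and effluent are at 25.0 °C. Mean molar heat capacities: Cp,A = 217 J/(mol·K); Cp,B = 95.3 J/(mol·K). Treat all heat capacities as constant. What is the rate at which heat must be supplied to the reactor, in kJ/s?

Q_in = 10.3 kJ/s

Extent of reaction ξ = 0.489 × 1510 = 738.39 mol/h
Reaction term: ξ·ΔH°_rxn = 738.39 × 50.1 = 36993 kJ/h
Q = ΔH = 36993 kJ/h = 10.276 kW
Heat supplied = 10.276 kJ/s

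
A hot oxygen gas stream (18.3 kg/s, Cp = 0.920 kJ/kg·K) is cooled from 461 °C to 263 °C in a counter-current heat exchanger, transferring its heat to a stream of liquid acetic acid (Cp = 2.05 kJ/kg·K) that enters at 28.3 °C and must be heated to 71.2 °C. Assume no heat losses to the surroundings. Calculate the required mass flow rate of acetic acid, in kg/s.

Heat released by hot stream: Q = 18.3 × 0.920 × (461 − 263) = 3333.5 kJ/s
Energy balance on cold side (adiabatic exchanger): Q = ṁ_c·Cp_c·(T_c,out − T_c,in)
ṁ_c = 3333.5 / [2.05 × (71.2 − 28.3)] = 37.905 kg/s

ṁ_c = 37.9 kg/s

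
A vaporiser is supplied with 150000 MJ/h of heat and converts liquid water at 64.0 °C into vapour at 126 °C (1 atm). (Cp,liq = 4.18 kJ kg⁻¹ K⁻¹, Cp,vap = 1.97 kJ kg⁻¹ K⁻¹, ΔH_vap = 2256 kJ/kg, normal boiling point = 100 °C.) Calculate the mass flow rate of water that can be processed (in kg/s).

ṁ = 17.0 kg/s

Δh = 4.18×(100−64.0) + 2256 + 1.97×(126−100) = 2457.7 kJ/kg
Q = 150000 MJ/h = 41667 kJ/s = 41667 kJ/s
ṁ = Q/Δh = 41667 / 2457.7 = 16.954 kg/s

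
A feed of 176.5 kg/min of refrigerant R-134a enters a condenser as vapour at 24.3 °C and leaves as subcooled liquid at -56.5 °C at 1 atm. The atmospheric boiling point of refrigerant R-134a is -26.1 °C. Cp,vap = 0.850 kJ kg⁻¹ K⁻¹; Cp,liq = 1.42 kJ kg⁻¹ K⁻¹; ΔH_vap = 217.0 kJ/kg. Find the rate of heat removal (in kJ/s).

vapour 24.3→-26.1 °C: -42.84 kJ/kg
condensation at -26.1 °C: -217 kJ/kg
liquid -26.1→-56.5 °C: -43.168 kJ/kg
Δh = -42.84 + -217 + -43.168 = -303.01 kJ/kg
Q = ṁ·Δh = 176.5 kg/min × -303.01 kJ/kg = -53481 kJ/min
|Q| = 891.35 kW

Q_c = 891 kJ/s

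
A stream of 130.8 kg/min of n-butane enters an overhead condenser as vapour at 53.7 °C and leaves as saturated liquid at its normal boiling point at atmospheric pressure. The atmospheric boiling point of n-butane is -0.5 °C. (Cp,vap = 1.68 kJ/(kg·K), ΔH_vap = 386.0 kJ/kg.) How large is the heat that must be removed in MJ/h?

vapour 53.7→-0.5 °C: -91.056 kJ/kg
condensation at -0.5 °C: -386 kJ/kg
Δh = -91.056 + -386 = -477.06 kJ/kg
Q = ṁ·Δh = 130.8 kg/min × -477.06 kJ/kg = -62399 kJ/min
|Q| = 1040 kW = 3743.9 MJ/h

Q_c = 3740 MJ/h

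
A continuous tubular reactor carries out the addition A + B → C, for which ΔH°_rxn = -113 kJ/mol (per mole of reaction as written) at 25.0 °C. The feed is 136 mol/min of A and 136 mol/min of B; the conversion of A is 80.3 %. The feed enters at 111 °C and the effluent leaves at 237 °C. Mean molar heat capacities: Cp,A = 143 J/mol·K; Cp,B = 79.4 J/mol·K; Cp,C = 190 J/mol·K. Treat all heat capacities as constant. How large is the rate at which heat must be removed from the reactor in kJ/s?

Extent of reaction ξ = 0.803 × 136 = 109.21 mol/min
Reaction term: ξ·ΔH°_rxn = 109.21 × -113 = -12341 kJ/min
Sensible, feed 111→25 °C: -2601.2 kJ/min
Outlet flows (mol/min): A 26.792, B 26.792, C 109.21
Sensible, products 25→237 °C: 5662.1 kJ/min
Q = ΔH = -9279.6 kJ/min = -154.66 kW
Heat removed = 154.66 kJ/s

Q_out = 155 kJ/s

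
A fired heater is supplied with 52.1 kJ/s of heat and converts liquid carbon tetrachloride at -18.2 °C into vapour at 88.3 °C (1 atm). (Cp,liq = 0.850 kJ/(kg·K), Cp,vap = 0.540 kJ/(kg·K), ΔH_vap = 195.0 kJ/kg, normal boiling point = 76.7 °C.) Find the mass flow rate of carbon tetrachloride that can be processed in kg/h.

Δh = 0.850×(76.7−-18.2) + 195.0 + 0.540×(88.3−76.7) = 281.93 kJ/kg
Q = 52.1 kJ/s = 52.1 kJ/s = 187560 kJ/h
ṁ = Q/Δh = 187560 / 281.93 = 665.27 kg/h

ṁ = 665 kg/h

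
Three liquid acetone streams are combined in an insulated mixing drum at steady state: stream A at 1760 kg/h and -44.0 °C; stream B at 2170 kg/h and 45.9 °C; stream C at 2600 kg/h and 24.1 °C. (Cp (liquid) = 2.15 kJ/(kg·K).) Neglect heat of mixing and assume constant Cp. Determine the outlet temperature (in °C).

Adiabatic, steady state ⇒ Σ ṁᵢCp,ᵢ(T_out − Tᵢ) = 0
T_out = Σ ṁᵢCp,ᵢTᵢ / Σ ṁᵢCp,ᵢ
      = 182370 / 14040 = 12.99 °C

T_out = 13.0 °C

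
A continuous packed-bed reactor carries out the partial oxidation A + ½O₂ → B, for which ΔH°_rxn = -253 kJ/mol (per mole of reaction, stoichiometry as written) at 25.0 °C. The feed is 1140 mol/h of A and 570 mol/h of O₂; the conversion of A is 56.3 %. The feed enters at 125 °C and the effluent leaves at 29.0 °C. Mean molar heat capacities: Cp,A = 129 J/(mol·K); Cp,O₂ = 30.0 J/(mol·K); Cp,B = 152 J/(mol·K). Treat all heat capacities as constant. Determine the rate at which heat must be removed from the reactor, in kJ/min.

Extent of reaction ξ = 0.563 × 1140 = 641.82 mol/h
Reaction term: ξ·ΔH°_rxn = 641.82 × -253 = -162380 kJ/h
Sensible, feed 125→25 °C: -16416 kJ/h
Outlet flows (mol/h): A 498.18, O₂ 249.09, B 641.82
Sensible, products 25→29.0 °C: 677.18 kJ/h
Q = ΔH = -178120 kJ/h = -49.478 kW
Heat removed = 2968.7 kJ/min

Q_out = 2970 kJ/min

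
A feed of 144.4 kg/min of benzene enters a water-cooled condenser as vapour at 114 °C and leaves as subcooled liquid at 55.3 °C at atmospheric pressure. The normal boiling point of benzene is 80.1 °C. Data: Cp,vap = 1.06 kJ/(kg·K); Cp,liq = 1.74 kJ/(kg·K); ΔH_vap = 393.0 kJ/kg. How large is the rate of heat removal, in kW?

vapour 114→80.1 °C: -35.934 kJ/kg
condensation at 80.1 °C: -393 kJ/kg
liquid 80.1→55.3 °C: -43.152 kJ/kg
Δh = -35.934 + -393 + -43.152 = -472.09 kJ/kg
Q = ṁ·Δh = 144.4 kg/min × -472.09 kJ/kg = -68169 kJ/min
|Q| = 1136.2 kW

Q_c = 1140 kW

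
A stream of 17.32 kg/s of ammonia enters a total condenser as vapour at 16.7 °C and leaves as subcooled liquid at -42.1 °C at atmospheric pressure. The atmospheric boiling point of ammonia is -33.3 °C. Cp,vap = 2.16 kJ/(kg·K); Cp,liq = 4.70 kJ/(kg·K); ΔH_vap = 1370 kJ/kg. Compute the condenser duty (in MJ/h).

Q_c = 94700 MJ/h

vapour 16.7→-33.3 °C: -108 kJ/kg
condensation at -33.3 °C: -1370 kJ/kg
liquid -33.3→-42.1 °C: -41.36 kJ/kg
Δh = -108 + -1370 + -41.36 = -1519.4 kJ/kg
Q = ṁ·Δh = 17.32 kg/s × -1519.4 kJ/kg = -26315 kJ/s
|Q| = 26315 kW = 94735 MJ/h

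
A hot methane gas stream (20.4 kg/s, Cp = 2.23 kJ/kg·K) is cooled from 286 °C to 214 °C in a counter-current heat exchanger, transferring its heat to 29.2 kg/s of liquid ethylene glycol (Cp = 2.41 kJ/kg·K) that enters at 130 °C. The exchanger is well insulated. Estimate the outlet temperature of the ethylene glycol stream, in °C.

Heat released by hot stream: Q = 20.4 × 2.23 × (286 − 214) = 3275.4 kJ/s
Energy balance on cold side (adiabatic exchanger): Q = ṁ_c·Cp_c·(T_c,out − T_c,in)
T_c,out = 130 + 3275.4/(29.2 × 2.41) = 176.54 °C

T_c,out = 177 °C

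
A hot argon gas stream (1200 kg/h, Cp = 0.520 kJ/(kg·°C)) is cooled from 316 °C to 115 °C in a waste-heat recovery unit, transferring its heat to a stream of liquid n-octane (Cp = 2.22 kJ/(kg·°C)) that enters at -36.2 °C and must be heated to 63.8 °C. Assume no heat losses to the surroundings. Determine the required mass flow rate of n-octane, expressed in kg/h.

ṁ_c = 565 kg/h

Heat released by hot stream: Q = 1200 × 0.520 × (316 − 115) = 125420 kJ/h
Energy balance on cold side (adiabatic exchanger): Q = ṁ_c·Cp_c·(T_c,out − T_c,in)
ṁ_c = 125420 / [2.22 × (63.8 − -36.2)] = 564.97 kg/h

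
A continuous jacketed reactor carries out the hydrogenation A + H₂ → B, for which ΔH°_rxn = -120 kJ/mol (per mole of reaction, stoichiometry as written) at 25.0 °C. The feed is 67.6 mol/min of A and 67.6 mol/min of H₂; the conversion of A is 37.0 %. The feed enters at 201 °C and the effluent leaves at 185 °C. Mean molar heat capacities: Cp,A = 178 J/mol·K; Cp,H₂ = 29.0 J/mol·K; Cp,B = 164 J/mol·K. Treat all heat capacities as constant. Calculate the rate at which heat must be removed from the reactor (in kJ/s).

Q_out = 56.6 kJ/s

Extent of reaction ξ = 0.370 × 67.6 = 25.012 mol/min
Reaction term: ξ·ΔH°_rxn = 25.012 × -120 = -3001.4 kJ/min
Sensible, feed 201→25 °C: -2462.8 kJ/min
Outlet flows (mol/min): A 42.588, H₂ 42.588, B 25.012
Sensible, products 25→185 °C: 2066.8 kJ/min
Q = ΔH = -3397.4 kJ/min = -56.624 kW
Heat removed = 56.624 kJ/s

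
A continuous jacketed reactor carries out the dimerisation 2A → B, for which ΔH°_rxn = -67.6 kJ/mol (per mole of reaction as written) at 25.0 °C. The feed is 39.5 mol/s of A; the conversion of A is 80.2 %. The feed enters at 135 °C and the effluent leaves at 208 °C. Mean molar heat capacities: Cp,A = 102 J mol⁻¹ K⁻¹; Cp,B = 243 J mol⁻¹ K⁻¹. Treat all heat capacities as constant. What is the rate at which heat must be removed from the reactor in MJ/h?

Q_out = 2390 MJ/h

Extent of reaction ξ = 0.802 × 39.5 / 2 = 15.84 mol/s
Reaction term: ξ·ΔH°_rxn = 15.84 × -67.6 = -1070.8 kJ/s
Sensible, feed 135→25 °C: -443.19 kJ/s
Outlet flows (mol/s): A 7.821, B 15.84
Sensible, products 25→208 °C: 850.35 kJ/s
Q = ΔH = -663.59 kJ/s = -663.59 kW
Heat removed = 2388.9 MJ/h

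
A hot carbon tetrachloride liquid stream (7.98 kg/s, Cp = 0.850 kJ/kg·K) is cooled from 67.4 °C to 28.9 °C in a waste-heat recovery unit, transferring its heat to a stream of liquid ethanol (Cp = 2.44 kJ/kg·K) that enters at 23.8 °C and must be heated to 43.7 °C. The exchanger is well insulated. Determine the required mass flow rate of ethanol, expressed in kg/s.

ṁ_c = 5.38 kg/s

Heat released by hot stream: Q = 7.98 × 0.850 × (67.4 − 28.9) = 261.15 kJ/s
Energy balance on cold side (adiabatic exchanger): Q = ṁ_c·Cp_c·(T_c,out − T_c,in)
ṁ_c = 261.15 / [2.44 × (43.7 − 23.8)] = 5.3782 kg/s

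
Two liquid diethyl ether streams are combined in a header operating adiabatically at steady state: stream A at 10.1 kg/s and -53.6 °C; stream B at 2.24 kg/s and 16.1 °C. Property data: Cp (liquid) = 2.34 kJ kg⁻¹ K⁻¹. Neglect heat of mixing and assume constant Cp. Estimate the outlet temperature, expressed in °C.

T_out = -40.9 °C

Energy balance with Q = 0: Σ ṁᵢCp,ᵢ(T_out − Tᵢ) = 0
Σ ṁᵢCp,ᵢTᵢ = 10.1×2.34×-53.6 + 2.24×2.34×16.1 = -1182.4
Σ ṁᵢCp,ᵢ = 10.1×2.34 + 2.24×2.34 = 28.876
T_out = -1182.4 / 28.876 = -40.948 °C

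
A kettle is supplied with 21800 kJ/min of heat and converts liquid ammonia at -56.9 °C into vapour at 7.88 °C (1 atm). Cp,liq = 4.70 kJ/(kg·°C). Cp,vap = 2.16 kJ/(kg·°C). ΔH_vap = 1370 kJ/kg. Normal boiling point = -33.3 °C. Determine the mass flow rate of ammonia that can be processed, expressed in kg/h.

Δh = 4.70×(-33.3−-56.9) + 1370 + 2.16×(7.88−-33.3) = 1569.9 kJ/kg
Q = 21800 kJ/min = 363.33 kJ/s = 1.308e+06 kJ/h
ṁ = Q/Δh = 1.308e+06 / 1569.9 = 833.19 kg/h

ṁ = 833 kg/h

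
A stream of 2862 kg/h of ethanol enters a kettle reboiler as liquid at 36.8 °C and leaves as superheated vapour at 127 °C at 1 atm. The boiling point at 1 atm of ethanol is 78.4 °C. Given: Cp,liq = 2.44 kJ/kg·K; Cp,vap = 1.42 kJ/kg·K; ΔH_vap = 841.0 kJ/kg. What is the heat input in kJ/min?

liquid 36.8→78.4 °C: 101.5 kJ/kg
vaporisation at 78.4 °C: 841 kJ/kg
vapour 78.4→127 °C: 69.012 kJ/kg
Δh = 101.5 + 841 + 69.012 = 1011.5 kJ/kg
Q = ṁ·Δh = 2862 kg/h × 1011.5 kJ/kg = 2.895e+06 kJ/h
|Q| = 804.16 kW = 48249 kJ/min

Q = 48200 kJ/min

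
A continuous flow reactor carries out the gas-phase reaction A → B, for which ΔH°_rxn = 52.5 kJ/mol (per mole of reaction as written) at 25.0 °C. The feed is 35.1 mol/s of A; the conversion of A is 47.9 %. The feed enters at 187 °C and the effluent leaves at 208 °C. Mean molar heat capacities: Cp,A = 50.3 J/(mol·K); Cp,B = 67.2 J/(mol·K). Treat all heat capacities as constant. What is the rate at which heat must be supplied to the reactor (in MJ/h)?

Extent of reaction ξ = 0.479 × 35.1 = 16.813 mol/s
Reaction term: ξ·ΔH°_rxn = 16.813 × 52.5 = 882.68 kJ/s
Sensible, feed 187→25 °C: -286.02 kJ/s
Outlet flows (mol/s): A 18.287, B 16.813
Sensible, products 25→208 °C: 375.09 kJ/s
Q = ΔH = 971.75 kJ/s = 971.75 kW
Heat supplied = 3498.3 MJ/h

Q_in = 3500 MJ/h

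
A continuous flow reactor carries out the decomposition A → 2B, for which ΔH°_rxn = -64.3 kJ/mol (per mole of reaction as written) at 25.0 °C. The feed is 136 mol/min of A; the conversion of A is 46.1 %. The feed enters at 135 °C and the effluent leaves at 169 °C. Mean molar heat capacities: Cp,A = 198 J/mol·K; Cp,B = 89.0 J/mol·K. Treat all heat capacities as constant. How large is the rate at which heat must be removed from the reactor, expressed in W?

Extent of reaction ξ = 0.461 × 136 = 62.696 mol/min
Reaction term: ξ·ΔH°_rxn = 62.696 × -64.3 = -4031.4 kJ/min
Sensible, feed 135→25 °C: -2962.1 kJ/min
Outlet flows (mol/min): A 73.304, B 125.39
Sensible, products 25→169 °C: 3697.1 kJ/min
Q = ΔH = -3296.4 kJ/min = -54.939 kW
Heat removed = 54939 W

Q_out = 54900 W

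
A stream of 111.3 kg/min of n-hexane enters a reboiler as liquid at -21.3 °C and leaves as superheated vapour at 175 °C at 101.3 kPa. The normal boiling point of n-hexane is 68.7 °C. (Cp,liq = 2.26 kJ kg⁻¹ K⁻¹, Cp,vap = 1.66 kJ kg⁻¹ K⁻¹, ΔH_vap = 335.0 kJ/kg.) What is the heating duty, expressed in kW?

Q = 1330 kW

liquid -21.3→68.7 °C: 203.4 kJ/kg
vaporisation at 68.7 °C: 335 kJ/kg
vapour 68.7→175 °C: 176.46 kJ/kg
Δh = 203.4 + 335 + 176.46 = 714.86 kJ/kg
Q = ṁ·Δh = 111.3 kg/min × 714.86 kJ/kg = 79564 kJ/min
|Q| = 1326.1 kW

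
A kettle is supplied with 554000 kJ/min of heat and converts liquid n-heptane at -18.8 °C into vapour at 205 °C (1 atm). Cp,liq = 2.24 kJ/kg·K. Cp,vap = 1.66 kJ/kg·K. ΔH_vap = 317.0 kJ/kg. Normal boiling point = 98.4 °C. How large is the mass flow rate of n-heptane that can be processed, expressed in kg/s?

Δh = 2.24×(98.4−-18.8) + 317.0 + 1.66×(205−98.4) = 756.48 kJ/kg
Q = 554000 kJ/min = 9233.3 kJ/s = 9233.3 kJ/s
ṁ = Q/Δh = 9233.3 / 756.48 = 12.206 kg/s

ṁ = 12.2 kg/s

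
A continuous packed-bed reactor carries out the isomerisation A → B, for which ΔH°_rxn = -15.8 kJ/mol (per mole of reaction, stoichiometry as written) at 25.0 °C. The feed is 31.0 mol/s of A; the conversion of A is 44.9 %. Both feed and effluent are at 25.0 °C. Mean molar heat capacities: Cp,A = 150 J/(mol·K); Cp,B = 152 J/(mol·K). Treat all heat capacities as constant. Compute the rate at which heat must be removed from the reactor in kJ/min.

Extent of reaction ξ = 0.449 × 31.0 = 13.919 mol/s
Reaction term: ξ·ΔH°_rxn = 13.919 × -15.8 = -219.92 kJ/s
Q = ΔH = -219.92 kJ/s = -219.92 kW
Heat removed = 13195 kJ/min

Q_out = 13200 kJ/min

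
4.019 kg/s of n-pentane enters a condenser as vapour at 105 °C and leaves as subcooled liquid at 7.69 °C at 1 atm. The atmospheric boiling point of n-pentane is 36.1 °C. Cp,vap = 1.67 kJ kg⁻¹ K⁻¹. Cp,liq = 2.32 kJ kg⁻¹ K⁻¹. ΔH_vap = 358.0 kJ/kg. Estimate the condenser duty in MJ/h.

vapour 105→36.1 °C: -115.06 kJ/kg
condensation at 36.1 °C: -358 kJ/kg
liquid 36.1→7.69 °C: -65.911 kJ/kg
Δh = -115.06 + -358 + -65.911 = -538.97 kJ/kg
Q = ṁ·Δh = 4.019 kg/s × -538.97 kJ/kg = -2166.1 kJ/s
|Q| = 2166.1 kW = 7798.1 MJ/h

Q_c = 7800 MJ/h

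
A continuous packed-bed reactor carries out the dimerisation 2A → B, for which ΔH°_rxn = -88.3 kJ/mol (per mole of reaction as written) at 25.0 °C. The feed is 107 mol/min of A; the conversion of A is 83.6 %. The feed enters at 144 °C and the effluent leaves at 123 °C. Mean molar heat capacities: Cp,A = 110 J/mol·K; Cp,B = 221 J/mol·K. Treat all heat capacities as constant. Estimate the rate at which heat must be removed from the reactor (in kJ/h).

Extent of reaction ξ = 0.836 × 107 / 2 = 44.726 mol/min
Reaction term: ξ·ΔH°_rxn = 44.726 × -88.3 = -3949.3 kJ/min
Sensible, feed 144→25 °C: -1400.6 kJ/min
Outlet flows (mol/min): A 17.548, B 44.726
Sensible, products 25→123 °C: 1157.8 kJ/min
Q = ΔH = -4192.1 kJ/min = -69.868 kW
Heat removed = 251530 kJ/h

Q_out = 252000 kJ/h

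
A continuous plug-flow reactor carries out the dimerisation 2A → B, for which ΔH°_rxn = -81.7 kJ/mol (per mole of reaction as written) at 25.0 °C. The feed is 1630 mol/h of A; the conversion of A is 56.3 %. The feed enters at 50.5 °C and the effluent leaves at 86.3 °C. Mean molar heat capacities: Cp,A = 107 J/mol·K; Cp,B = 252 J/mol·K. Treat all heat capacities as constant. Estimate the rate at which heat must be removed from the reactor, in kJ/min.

Extent of reaction ξ = 0.563 × 1630 / 2 = 458.84 mol/h
Reaction term: ξ·ΔH°_rxn = 458.84 × -81.7 = -37488 kJ/h
Sensible, feed 50.5→25 °C: -4447.5 kJ/h
Outlet flows (mol/h): A 712.31, B 458.84
Sensible, products 25→86.3 °C: 11760 kJ/h
Q = ΔH = -30175 kJ/h = -8.3819 kW
Heat removed = 502.92 kJ/min

Q_out = 503 kJ/min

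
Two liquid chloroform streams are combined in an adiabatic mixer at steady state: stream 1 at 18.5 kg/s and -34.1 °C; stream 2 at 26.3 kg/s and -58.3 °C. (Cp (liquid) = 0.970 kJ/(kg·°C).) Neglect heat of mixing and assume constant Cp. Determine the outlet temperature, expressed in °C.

Adiabatic, steady state ⇒ Σ ṁᵢCp,ᵢ(T_out − Tᵢ) = 0
T_out = Σ ṁᵢCp,ᵢTᵢ / Σ ṁᵢCp,ᵢ
      = -2099.2 / 43.456 = -48.307 °C

T_out = -48.3 °C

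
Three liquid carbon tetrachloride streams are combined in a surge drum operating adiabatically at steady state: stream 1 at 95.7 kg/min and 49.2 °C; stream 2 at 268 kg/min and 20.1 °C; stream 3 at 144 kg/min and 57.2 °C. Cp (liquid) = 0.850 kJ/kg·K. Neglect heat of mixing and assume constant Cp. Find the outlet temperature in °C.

T_out = 36.1 °C

Adiabatic, steady state ⇒ Σ ṁᵢCp,ᵢ(T_out − Tᵢ) = 0
Σ ṁᵢCp,ᵢTᵢ = 95.7×0.850×49.2 + 268×0.850×20.1 + 144×0.850×57.2 = 15582
Σ ṁᵢCp,ᵢ = 95.7×0.850 + 268×0.850 + 144×0.850 = 431.54
T_out = 15582 / 431.54 = 36.108 °C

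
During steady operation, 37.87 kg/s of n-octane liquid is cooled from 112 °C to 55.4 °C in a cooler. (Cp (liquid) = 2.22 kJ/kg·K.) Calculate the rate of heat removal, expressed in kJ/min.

Q = ṁ·Cp·ΔT = 37.87 × 2.22 × (55.4 − 112) = -4758.4 kJ/s
Cooling duty = 285510 kJ/min

Q_c = 286000 kJ/min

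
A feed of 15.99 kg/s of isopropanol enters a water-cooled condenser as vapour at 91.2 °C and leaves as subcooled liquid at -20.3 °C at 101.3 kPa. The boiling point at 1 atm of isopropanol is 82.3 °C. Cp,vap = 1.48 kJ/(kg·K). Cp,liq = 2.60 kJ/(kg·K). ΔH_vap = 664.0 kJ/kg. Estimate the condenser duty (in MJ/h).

Q_c = 54300 MJ/h

vapour 91.2→82.3 °C: -13.172 kJ/kg
condensation at 82.3 °C: -664 kJ/kg
liquid 82.3→-20.3 °C: -266.76 kJ/kg
Δh = -13.172 + -664 + -266.76 = -943.93 kJ/kg
Q = ṁ·Δh = 15.99 kg/s × -943.93 kJ/kg = -15093 kJ/s
|Q| = 15093 kW = 54337 MJ/h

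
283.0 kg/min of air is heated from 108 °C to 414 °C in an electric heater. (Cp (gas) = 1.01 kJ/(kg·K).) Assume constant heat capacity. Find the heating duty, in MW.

Q = ṁ·Cp·ΔT = 283.0 × 1.01 × (414 − 108) = 87464 kJ/min
Converting: 87464 / 60 s = 1457.7 kW
Heating duty = 1.4577 MW

Q = 1.46 MW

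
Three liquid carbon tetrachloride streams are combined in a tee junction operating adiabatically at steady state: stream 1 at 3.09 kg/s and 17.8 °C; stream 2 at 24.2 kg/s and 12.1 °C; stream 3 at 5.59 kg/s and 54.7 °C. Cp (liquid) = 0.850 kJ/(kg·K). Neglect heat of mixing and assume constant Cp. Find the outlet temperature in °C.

No heat crosses the boundary, so H_out = H_in.
Σ ṁᵢCp,ᵢTᵢ = 3.09×0.850×17.8 + 24.2×0.850×12.1 + 5.59×0.850×54.7 = 555.56
Σ ṁᵢCp,ᵢ = 3.09×0.850 + 24.2×0.850 + 5.59×0.850 = 27.948
T_out = 555.56 / 27.948 = 19.878 °C

T_out = 19.9 °C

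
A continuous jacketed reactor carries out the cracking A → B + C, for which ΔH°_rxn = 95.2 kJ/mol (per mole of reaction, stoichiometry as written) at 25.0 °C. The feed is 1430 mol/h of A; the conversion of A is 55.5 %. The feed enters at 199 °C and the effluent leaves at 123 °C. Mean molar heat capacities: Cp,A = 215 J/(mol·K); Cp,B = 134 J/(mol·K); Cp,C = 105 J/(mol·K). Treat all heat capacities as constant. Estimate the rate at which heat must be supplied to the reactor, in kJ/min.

Q_in = 901 kJ/min

Extent of reaction ξ = 0.555 × 1430 = 793.65 mol/h
Reaction term: ξ·ΔH°_rxn = 793.65 × 95.2 = 75555 kJ/h
Sensible, feed 199→25 °C: -53496 kJ/h
Outlet flows (mol/h): A 636.35, B 793.65, C 793.65
Sensible, products 25→123 °C: 31997 kJ/h
Q = ΔH = 54056 kJ/h = 15.016 kW
Heat supplied = 900.93 kJ/min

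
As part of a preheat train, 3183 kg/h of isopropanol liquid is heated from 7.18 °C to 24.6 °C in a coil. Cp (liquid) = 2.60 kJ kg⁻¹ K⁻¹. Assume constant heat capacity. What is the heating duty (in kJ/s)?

Q = ṁ·Cp·ΔT = 3183 × 2.60 × (24.6 − 7.18) = 144160 kJ/h
Converting: 144160 / 3600 s = 40.046 kW

Q = 40.0 kJ/s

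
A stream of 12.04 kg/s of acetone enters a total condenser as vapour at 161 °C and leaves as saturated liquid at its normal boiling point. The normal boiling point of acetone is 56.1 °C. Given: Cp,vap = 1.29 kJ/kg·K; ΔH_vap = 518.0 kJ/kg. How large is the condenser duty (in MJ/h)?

Q_c = 28300 MJ/h

vapour 161→56.1 °C: -135.32 kJ/kg
condensation at 56.1 °C: -518 kJ/kg
Δh = -135.32 + -518 = -653.32 kJ/kg
Q = ṁ·Δh = 12.04 kg/s × -653.32 kJ/kg = -7866 kJ/s
|Q| = 7866 kW = 28318 MJ/h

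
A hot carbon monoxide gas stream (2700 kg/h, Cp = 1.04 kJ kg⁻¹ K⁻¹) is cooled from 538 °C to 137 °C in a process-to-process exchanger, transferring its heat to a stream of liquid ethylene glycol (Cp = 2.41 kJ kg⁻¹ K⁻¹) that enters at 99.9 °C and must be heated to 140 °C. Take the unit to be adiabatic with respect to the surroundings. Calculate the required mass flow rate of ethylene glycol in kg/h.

Heat released by hot stream: Q = 2700 × 1.04 × (538 − 137) = 1.126e+06 kJ/h
Energy balance on cold side (adiabatic exchanger): Q = ṁ_c·Cp_c·(T_c,out − T_c,in)
ṁ_c = 1.126e+06 / [2.41 × (140 − 99.9)] = 11651 kg/h

ṁ_c = 11700 kg/h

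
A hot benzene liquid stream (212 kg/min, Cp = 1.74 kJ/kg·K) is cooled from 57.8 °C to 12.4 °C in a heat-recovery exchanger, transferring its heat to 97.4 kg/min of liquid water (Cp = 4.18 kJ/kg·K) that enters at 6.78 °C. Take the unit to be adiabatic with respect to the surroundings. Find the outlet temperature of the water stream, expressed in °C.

Heat released by hot stream: Q = 212 × 1.74 × (57.8 − 12.4) = 16747 kJ/min
Energy balance on cold side (adiabatic exchanger): Q = ṁ_c·Cp_c·(T_c,out − T_c,in)
T_c,out = 6.78 + 16747/(97.4 × 4.18) = 47.914 °C

T_c,out = 47.9 °C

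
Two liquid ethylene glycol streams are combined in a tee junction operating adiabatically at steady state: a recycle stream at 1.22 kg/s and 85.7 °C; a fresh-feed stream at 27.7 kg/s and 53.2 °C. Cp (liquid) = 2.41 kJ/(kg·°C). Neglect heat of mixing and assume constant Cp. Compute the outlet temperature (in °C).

No heat crosses the boundary, so H_out = H_in.
T_out = Σ ṁᵢCp,ᵢTᵢ / Σ ṁᵢCp,ᵢ
      = 3803.4 / 69.697 = 54.571 °C

T_out = 54.6 °C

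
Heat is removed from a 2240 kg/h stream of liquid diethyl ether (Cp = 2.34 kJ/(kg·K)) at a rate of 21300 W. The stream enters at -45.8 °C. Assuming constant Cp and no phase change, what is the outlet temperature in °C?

Q = 21300 W = 76680 kJ/h
ΔT = Q/(ṁ·Cp) = 76680/(2240×2.34) = 14.629 K
T_out = -45.8 − 14.629 = -60.429 °C

T_out = -60.4 °C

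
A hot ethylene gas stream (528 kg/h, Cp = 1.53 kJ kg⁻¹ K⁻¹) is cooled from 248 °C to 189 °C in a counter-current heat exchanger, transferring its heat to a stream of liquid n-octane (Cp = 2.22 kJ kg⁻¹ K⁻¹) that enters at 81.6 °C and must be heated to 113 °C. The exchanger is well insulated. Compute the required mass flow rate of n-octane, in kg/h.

ṁ_c = 684 kg/h

Heat released by hot stream: Q = 528 × 1.53 × (248 − 189) = 47663 kJ/h
Energy balance on cold side (adiabatic exchanger): Q = ṁ_c·Cp_c·(T_c,out − T_c,in)
ṁ_c = 47663 / [2.22 × (113 − 81.6)] = 683.75 kg/h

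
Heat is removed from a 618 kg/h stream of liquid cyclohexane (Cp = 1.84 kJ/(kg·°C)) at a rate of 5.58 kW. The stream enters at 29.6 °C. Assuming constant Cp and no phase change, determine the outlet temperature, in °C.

T_out = 11.9 °C

Q = 5.58 kW = 20088 kJ/h
ΔT = Q/(ṁ·Cp) = 20088/(618×1.84) = 17.666 K
T_out = 29.6 − 17.666 = 11.934 °C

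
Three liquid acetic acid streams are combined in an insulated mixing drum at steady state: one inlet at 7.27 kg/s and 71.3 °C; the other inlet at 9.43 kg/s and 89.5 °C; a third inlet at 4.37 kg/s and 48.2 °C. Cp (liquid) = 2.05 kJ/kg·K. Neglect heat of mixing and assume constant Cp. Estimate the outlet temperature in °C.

T_out = 74.7 °C

Adiabatic, steady state ⇒ Σ ṁᵢCp,ᵢ(T_out − Tᵢ) = 0
Σ ṁᵢCp,ᵢTᵢ = 7.27×2.05×71.3 + 9.43×2.05×89.5 + 4.37×2.05×48.2 = 3224.6
Σ ṁᵢCp,ᵢ = 7.27×2.05 + 9.43×2.05 + 4.37×2.05 = 43.193
T_out = 3224.6 / 43.193 = 74.654 °C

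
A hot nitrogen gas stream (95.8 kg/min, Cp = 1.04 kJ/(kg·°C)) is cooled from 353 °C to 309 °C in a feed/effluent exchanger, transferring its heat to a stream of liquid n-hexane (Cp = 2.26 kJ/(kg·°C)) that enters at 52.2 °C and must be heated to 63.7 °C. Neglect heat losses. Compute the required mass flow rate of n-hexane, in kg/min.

ṁ_c = 169 kg/min

Heat released by hot stream: Q = 95.8 × 1.04 × (353 − 309) = 4383.8 kJ/min
Energy balance on cold side (adiabatic exchanger): Q = ṁ_c·Cp_c·(T_c,out − T_c,in)
ṁ_c = 4383.8 / [2.26 × (63.7 − 52.2)] = 168.67 kg/min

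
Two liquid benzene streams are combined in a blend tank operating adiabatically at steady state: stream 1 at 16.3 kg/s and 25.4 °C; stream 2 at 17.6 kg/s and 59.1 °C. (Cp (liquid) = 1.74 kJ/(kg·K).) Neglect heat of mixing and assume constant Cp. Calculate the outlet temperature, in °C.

No heat crosses the boundary, so H_out = H_in.
Σ ṁᵢCp,ᵢTᵢ = 16.3×1.74×25.4 + 17.6×1.74×59.1 = 2530.3
Σ ṁᵢCp,ᵢ = 16.3×1.74 + 17.6×1.74 = 58.986
T_out = 2530.3 / 58.986 = 42.896 °C

T_out = 42.9 °C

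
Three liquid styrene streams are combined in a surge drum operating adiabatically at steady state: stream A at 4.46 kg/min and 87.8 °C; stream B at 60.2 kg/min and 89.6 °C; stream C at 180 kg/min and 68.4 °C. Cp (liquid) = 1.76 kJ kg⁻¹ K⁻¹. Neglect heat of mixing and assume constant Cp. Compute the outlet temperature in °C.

T_out = 74.0 °C

No heat crosses the boundary, so H_out = H_in.
T_out = Σ ṁᵢCp,ᵢTᵢ / Σ ṁᵢCp,ᵢ
      = 31852 / 430.6 = 73.97 °C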